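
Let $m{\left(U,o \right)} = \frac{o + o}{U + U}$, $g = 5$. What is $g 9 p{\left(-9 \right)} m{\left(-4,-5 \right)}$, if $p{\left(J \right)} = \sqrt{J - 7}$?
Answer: $225 i \approx 225.0 i$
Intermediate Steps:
$p{\left(J \right)} = \sqrt{-7 + J}$
$m{\left(U,o \right)} = \frac{o}{U}$ ($m{\left(U,o \right)} = \frac{2 o}{2 U} = 2 o \frac{1}{2 U} = \frac{o}{U}$)
$g 9 p{\left(-9 \right)} m{\left(-4,-5 \right)} = 5 \cdot 9 \sqrt{-7 - 9} \left(- \frac{5}{-4}\right) = 45 \sqrt{-16} \left(\left(-5\right) \left(- \frac{1}{4}\right)\right) = 45 \cdot 4 i \frac{5}{4} = 180 i \frac{5}{4} = 225 i$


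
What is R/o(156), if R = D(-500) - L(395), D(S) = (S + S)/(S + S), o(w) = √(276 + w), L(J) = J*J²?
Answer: -30814937*√3/18 ≈ -2.9652e+6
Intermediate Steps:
L(J) = J³
D(S) = 1 (D(S) = (2*S)/((2*S)) = (2*S)*(1/(2*S)) = 1)
R = -61629874 (R = 1 - 1*395³ = 1 - 1*61629875 = 1 - 61629875 = -61629874)
R/o(156) = -61629874/√(276 + 156) = -61629874*√3/36 = -30814937*√3/18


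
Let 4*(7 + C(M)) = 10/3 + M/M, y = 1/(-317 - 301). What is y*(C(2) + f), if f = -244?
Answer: 2999/7416 ≈ 0.40440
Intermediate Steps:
y = -1/618 (y = 1/(-618) = -1/618 ≈ -0.0016181)
C(M) = -71/12 (C(M) = -7 + (10/3 + M/M)/4 = -7 + (10*(⅓) + 1)/4 = -7 + (10/3 + 1)/4 = -7 + (¼)*(13/3) = -7 + 13/12 = -71/12)
y*(C(2) + f) = -(-71/12 - 244)/618 = -1/618*(-2999/12) = 2999/7416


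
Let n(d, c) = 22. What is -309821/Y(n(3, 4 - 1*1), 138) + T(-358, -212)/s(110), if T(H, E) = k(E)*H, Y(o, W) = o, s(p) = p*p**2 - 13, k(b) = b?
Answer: -412366053615/29281714 ≈ -14083.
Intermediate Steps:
s(p) = -13 + p**3 (s(p) = p**3 - 13 = -13 + p**3)
T(H, E) = E*H
-309821/Y(n(3, 4 - 1*1), 138) + T(-358, -212)/s(110) = -309821/22 + (-212*(-358))/(-13 + 110**3) = -309821*1/22 + 75896/(-13 + 1331000) = -309821/22 + 75896/1330987 = -412366053615/29281714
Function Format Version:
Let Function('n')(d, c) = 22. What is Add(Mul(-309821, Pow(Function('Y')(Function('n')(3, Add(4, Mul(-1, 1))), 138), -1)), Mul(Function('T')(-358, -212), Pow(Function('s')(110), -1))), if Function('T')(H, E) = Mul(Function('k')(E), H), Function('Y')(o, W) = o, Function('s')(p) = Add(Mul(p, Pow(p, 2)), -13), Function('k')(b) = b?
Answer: Rational(-412366053615, 29281714) ≈ -14083.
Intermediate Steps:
Function('s')(p) = Add(-13, Pow(p, 3)) (Function('s')(p) = Add(Pow(p, 3), -13) = Add(-13, Pow(p, 3)))
Function('T')(H, E) = Mul(E, H)
Add(Mul(-309821, Pow(Function('Y')(Function('n')(3, Add(4, Mul(-1, 1))), 138), -1)), Mul(Function('T')(-358, -212), Pow(Function('s')(110), -1))) = Add(Mul(-309821, Pow(22, -1)), Mul(Mul(-212, -358), Pow(Add(-13, Pow(110, 3)), -1))) = Add(Mul(-309821, Rational(1, 22)), Mul(75896, Pow(Add(-13, 1331000), -1))) = Add(Rational(-309821, 22), Mul(75896, Pow(1330987, -1))) = Add(Rational(-309821, 22), Mul(75896, Rational(1, 1330987))) = Add(Rational(-309821, 22), Rational(75896, 1330987)) = Rational(-412366053615, 29281714)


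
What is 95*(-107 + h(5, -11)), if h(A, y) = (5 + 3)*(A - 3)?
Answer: -8645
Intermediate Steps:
h(A, y) = -24 + 8*A (h(A, y) = 8*(-3 + A) = -24 + 8*A)
95*(-107 + h(5, -11)) = 95*(-107 + (-24 + 8*5)) = 95*(-107 + (-24 + 40)) = 95*(-107 + 16) = 95*(-91) = -8645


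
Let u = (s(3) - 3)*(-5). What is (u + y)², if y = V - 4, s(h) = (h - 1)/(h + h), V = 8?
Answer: 2704/9 ≈ 300.44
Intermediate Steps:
s(h) = (-1 + h)/(2*h) (s(h) = (-1 + h)/((2*h)) = (-1 + h)*(1/(2*h)) = (-1 + h)/(2*h))
y = 4 (y = 8 - 4 = 4)
u = 40/3 (u = ((½)*(-1 + 3)/3 - 3)*(-5) = ((½)*(⅓)*2 - 3)*(-5) = (⅓ - 3)*(-5) = -8/3*(-5) = 40/3 ≈ 13.333)
(u + y)² = (40/3 + 4)² = (52/3)² = 2704/9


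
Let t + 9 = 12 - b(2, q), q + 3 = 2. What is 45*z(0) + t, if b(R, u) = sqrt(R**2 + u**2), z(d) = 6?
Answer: 273 - sqrt(5) ≈ 270.76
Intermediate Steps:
q = -1 (q = -3 + 2 = -1)
t = 3 - sqrt(5) (t = -9 + (12 - sqrt(2**2 + (-1)**2)) = -9 + (12 - sqrt(4 + 1)) = -9 + (12 - sqrt(5)) = 3 - sqrt(5) ≈ 0.76393)
45*z(0) + t = 45*6 + (3 - sqrt(5)) = 270 + (3 - sqrt(5)) = 273 - sqrt(5)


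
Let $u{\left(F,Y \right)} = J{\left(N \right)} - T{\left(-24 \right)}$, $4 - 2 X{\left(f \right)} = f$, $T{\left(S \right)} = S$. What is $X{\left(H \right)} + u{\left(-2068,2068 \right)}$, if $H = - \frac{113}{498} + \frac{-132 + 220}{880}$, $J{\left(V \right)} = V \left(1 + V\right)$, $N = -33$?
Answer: $\frac{1347169}{1245} \approx 1082.1$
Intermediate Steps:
$H = - \frac{158}{1245}$ ($H = \left(-113\right) \frac{1}{498} + 88 \cdot \frac{1}{880} = - \frac{113}{498} + \frac{1}{10} = - \frac{158}{1245} \approx -0.12691$)
$X{\left(f \right)} = 2 - \frac{f}{2}$
$u{\left(F,Y \right)} = 1080$ ($u{\left(F,Y \right)} = - 33 \left(1 - 33\right) - -24 = \left(-33\right) \left(-32\right) + 24 = 1056 + 24 = 1080$)
$X{\left(H \right)} + u{\left(-2068,2068 \right)} = \left(2 - - \frac{79}{1245}\right) + 1080 = \left(2 + \frac{79}{1245}\right) + 1080 = \frac{2569}{1245} + 1080 = \frac{1347169}{1245}$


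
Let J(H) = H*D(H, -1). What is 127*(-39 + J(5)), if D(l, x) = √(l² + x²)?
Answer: -4953 + 635*√26 ≈ -1715.1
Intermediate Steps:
J(H) = H*√(1 + H²) (J(H) = H*√(H² + (-1)²) = H*√(H² + 1) = H*√(1 + H²))
127*(-39 + J(5)) = 127*(-39 + 5*√(1 + 5²)) = 127*(-39 + 5*√(1 + 25)) = 127*(-39 + 5*√26) = -4953 + 635*√26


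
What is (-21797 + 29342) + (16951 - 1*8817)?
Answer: 15679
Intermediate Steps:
(-21797 + 29342) + (16951 - 1*8817) = 7545 + (16951 - 8817) = 7545 + 8134 = 15679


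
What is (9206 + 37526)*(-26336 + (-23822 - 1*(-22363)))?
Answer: -1298915940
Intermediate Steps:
(9206 + 37526)*(-26336 + (-23822 - 1*(-22363))) = 46732*(-26336 + (-23822 + 22363)) = 46732*(-26336 - 1459) = 46732*(-27795) = -1298915940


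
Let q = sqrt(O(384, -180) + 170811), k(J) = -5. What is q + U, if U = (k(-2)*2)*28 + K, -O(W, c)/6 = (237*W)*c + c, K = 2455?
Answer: 2175 + 3*sqrt(10940059) ≈ 12098.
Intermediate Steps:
O(W, c) = -6*c - 1422*W*c (O(W, c) = -6*((237*W)*c + c) = -6*(237*W*c + c) = -6*(c + 237*W*c) = -6*c - 1422*W*c)
U = 2175 (U = -5*2*28 + 2455 = -10*28 + 2455 = -280 + 2455 = 2175)
q = 3*sqrt(10940059) (q = sqrt(-6*(-180)*(1 + 237*384) + 170811) = sqrt(-6*(-180)*(1 + 91008) + 170811) = sqrt(-6*(-180)*91009 + 170811) = sqrt(98289720 + 170811) = sqrt(98460531) = 3*sqrt(10940059) ≈ 9922.7)
q + U = 3*sqrt(10940059) + 2175 = 2175 + 3*sqrt(10940059)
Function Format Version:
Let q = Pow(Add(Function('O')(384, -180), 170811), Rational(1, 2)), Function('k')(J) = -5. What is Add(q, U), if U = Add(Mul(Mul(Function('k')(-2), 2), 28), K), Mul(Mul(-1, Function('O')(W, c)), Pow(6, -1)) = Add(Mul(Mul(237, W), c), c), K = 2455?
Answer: Add(2175, Mul(3, Pow(10940059, Rational(1, 2)))) ≈ 12098.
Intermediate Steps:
Function('O')(W, c) = Add(Mul(-6, c), Mul(-1422, W, c)) (Function('O')(W, c) = Mul(-6, Add(Mul(Mul(237, W), c), c)) = Mul(-6, Add(Mul(237, W, c), c)) = Mul(-6, Add(c, Mul(237, W, c))) = Add(Mul(-6, c), Mul(-1422, W, c)))
U = 2175 (U = Add(Mul(Mul(-5, 2), 28), 2455) = Add(Mul(-10, 28), 2455) = Add(-280, 2455) = 2175)
q = Mul(3, Pow(10940059, Rational(1, 2))) (q = Pow(Add(Mul(-6, -180, Add(1, Mul(237, 384))), 170811), Rational(1, 2)) = Pow(Add(Mul(-6, -180, Add(1, 91008)), 170811), Rational(1, 2)) = Pow(Add(Mul(-6, -180, 91009), 170811), Rational(1, 2)) = Pow(Add(98289720, 170811), Rational(1, 2)) = Pow(98460531, Rational(1, 2)) = Mul(3, Pow(10940059, Rational(1, 2))) ≈ 9922.7)
Add(q, U) = Add(Mul(3, Pow(10940059, Rational(1, 2))), 2175) = Add(2175, Mul(3, Pow(10940059, Rational(1, 2))))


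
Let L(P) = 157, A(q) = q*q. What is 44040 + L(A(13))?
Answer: 44197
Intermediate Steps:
A(q) = q²
44040 + L(A(13)) = 44040 + 157 = 44197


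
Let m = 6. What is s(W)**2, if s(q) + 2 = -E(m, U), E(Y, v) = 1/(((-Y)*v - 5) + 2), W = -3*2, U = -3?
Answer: 961/225 ≈ 4.2711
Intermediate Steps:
W = -6
E(Y, v) = 1/(-3 - Y*v) (E(Y, v) = 1/((-Y*v - 5) + 2) = 1/((-5 - Y*v) + 2) = 1/(-3 - Y*v))
s(q) = -31/15 (s(q) = -2 - (-1)/(3 + 6*(-3)) = -2 - (-1)/(3 - 18) = -2 - (-1)/(-15) = -2 - (-1)*(-1)/15 = -2 - 1*1/15 = -2 - 1/15 = -31/15)
s(W)**2 = (-31/15)**2 = 961/225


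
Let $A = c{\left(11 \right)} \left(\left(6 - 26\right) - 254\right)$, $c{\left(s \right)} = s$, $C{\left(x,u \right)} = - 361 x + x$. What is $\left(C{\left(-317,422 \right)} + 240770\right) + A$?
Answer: $351876$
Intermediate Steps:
$C{\left(x,u \right)} = - 360 x$
$A = -3014$ ($A = 11 \left(\left(6 - 26\right) - 254\right) = 11 \left(-20 - 254\right) = 11 \left(-274\right) = -3014$)
$\left(C{\left(-317,422 \right)} + 240770\right) + A = \left(\left(-360\right) \left(-317\right) + 240770\right) - 3014 = \left(114120 + 240770\right) - 3014 = 354890 - 3014 = 351876$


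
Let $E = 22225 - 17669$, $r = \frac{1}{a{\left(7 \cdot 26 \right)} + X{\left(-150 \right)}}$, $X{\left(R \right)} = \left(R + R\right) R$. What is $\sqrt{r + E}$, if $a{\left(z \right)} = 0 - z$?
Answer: $\frac{\sqrt{9151423677762}}{44818} \approx 67.498$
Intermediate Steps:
$a{\left(z \right)} = - z$
$X{\left(R \right)} = 2 R^{2}$ ($X{\left(R \right)} = 2 R R = 2 R^{2}$)
$r = \frac{1}{44818}$ ($r = \frac{1}{- 7 \cdot 26 + 2 \left(-150\right)^{2}} = \frac{1}{\left(-1\right) 182 + 2 \cdot 22500} = \frac{1}{-182 + 45000} = \frac{1}{44818} \approx 2.2312 \cdot 10^{-5}$)
$E = 4556$ ($E = 22225 - 17669 = 4556$)
$\sqrt{r + E} = \sqrt{\frac{1}{44818} + 4556} = \sqrt{\frac{204190809}{44818}} = \frac{\sqrt{9151423677762}}{44818}$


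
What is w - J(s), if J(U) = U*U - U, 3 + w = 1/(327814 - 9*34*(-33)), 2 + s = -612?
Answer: -127599964055/337912 ≈ -3.7761e+5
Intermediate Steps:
s = -614 (s = -2 - 612 = -614)
w = -1013735/337912 (w = -3 + 1/(327814 - 9*34*(-33)) = -3 + 1/(327814 - 306*(-33)) = -3 + 1/(327814 + 10098) = -3 + 1/337912 = -1013735/337912 ≈ -3.0000)
J(U) = U² - U
w - J(s) = -1013735/337912 - (-614)*(-1 - 614) = -1013735/337912 - (-614)*(-615) = -1013735/337912 - 1*377610 = -1013735/337912 - 377610 = -127599964055/337912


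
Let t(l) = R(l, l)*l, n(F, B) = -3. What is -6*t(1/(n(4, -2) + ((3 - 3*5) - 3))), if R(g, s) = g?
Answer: -1/54 ≈ -0.018519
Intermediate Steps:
t(l) = l² (t(l) = l*l = l²)
-6*t(1/(n(4, -2) + ((3 - 3*5) - 3))) = -6/(-3 + ((3 - 3*5) - 3))² = -6/(-3 + ((3 - 15) - 3))² = -6/(-3 + (-12 - 3))² = -6/(-3 - 15)² = -6*(1/(-18))² = -6*(-1/18)² = -6*1/324 = -1/54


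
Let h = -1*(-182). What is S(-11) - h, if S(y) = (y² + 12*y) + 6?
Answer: -187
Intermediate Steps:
h = 182
S(y) = 6 + y² + 12*y
S(-11) - h = (6 + (-11)² + 12*(-11)) - 1*182 = (6 + 121 - 132) - 182 = -5 - 182 = -187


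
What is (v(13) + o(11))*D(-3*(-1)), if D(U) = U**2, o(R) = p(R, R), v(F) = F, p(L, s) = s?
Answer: 216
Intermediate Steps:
o(R) = R
(v(13) + o(11))*D(-3*(-1)) = (13 + 11)*(-3*(-1))**2 = 24*3**2 = 24*9 = 216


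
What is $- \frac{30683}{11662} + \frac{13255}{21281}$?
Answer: $- \frac{498385113}{248179022} \approx -2.0082$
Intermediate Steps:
$- \frac{30683}{11662} + \frac{13255}{21281} = - \frac{498385113}{248179022}$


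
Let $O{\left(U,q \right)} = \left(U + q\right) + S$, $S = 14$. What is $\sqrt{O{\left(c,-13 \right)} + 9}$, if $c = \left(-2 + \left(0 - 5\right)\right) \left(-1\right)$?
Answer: $\sqrt{17} \approx 4.1231$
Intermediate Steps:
$c = 7$ ($c = \left(-2 - 5\right) \left(-1\right) = \left(-7\right) \left(-1\right) = 7$)
$O{\left(U,q \right)} = 14 + U + q$ ($O{\left(U,q \right)} = \left(U + q\right) + 14 = 14 + U + q$)
$\sqrt{O{\left(c,-13 \right)} + 9} = \sqrt{\left(14 + 7 - 13\right) + 9} = \sqrt{8 + 9} = \sqrt{17}$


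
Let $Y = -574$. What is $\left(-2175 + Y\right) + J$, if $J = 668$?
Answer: $-2081$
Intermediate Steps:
$\left(-2175 + Y\right) + J = \left(-2175 - 574\right) + 668 = -2749 + 668 = -2081$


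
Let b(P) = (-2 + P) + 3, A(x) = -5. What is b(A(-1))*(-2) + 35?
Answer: 43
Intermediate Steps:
b(P) = 1 + P
b(A(-1))*(-2) + 35 = (1 - 5)*(-2) + 35 = -4*(-2) + 35 = 8 + 35 = 43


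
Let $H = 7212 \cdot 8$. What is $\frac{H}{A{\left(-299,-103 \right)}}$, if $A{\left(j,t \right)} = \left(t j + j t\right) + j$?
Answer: $\frac{57696}{61295} \approx 0.94128$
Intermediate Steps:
$H = 57696$
$A{\left(j,t \right)} = j + 2 j t$ ($A{\left(j,t \right)} = \left(j t + j t\right) + j = 2 j t + j = j + 2 j t$)
$\frac{H}{A{\left(-299,-103 \right)}} = \frac{57696}{\left(-299\right) \left(1 + 2 \left(-103\right)\right)} = \frac{57696}{\left(-299\right) \left(1 - 206\right)} = \frac{57696}{\left(-299\right) \left(-205\right)} = \frac{57696}{61295}$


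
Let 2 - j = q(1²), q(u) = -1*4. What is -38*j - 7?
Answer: -235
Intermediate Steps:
q(u) = -4
j = 6 (j = 2 - 1*(-4) = 2 + 4 = 6)
-38*j - 7 = -38*6 - 7 = -228 - 7 = -235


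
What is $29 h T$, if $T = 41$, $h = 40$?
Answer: $47560$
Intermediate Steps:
$29 h T = 29 \cdot 40 \cdot 41 = 1160 \cdot 41 = 47560$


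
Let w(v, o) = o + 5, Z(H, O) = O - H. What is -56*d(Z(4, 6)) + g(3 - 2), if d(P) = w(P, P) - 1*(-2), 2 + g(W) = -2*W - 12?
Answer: -520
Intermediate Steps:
g(W) = -14 - 2*W (g(W) = -2 + (-2*W - 12) = -2 + (-12 - 2*W) = -14 - 2*W)
w(v, o) = 5 + o
d(P) = 7 + P (d(P) = (5 + P) - 1*(-2) = (5 + P) + 2 = 7 + P)
-56*d(Z(4, 6)) + g(3 - 2) = -56*(7 + (6 - 1*4)) + (-14 - 2*(3 - 2)) = -56*(7 + (6 - 4)) + (-14 - 2*1) = -56*(7 + 2) + (-14 - 2) = -56*9 - 16 = -504 - 16 = -520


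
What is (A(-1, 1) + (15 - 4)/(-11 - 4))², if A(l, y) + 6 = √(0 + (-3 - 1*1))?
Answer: 9301/225 - 404*I/15 ≈ 41.338 - 26.933*I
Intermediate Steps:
A(l, y) = -6 + 2*I (A(l, y) = -6 + √(0 + (-3 - 1*1)) = -6 + √(0 + (-3 - 1)) = -6 + √(0 - 4) = -6 + √(-4) = -6 + 2*I)
(A(-1, 1) + (15 - 4)/(-11 - 4))² = ((-6 + 2*I) + (15 - 4)/(-11 - 4))² = ((-6 + 2*I) + 11/(-15))² = ((-6 + 2*I) + 11*(-1/15))² = ((-6 + 2*I) - 11/15)² = (-101/15 + 2*I)²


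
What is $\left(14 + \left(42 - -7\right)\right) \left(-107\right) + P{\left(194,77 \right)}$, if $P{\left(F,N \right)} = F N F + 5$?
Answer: $2891236$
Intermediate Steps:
$P{\left(F,N \right)} = 5 + N F^{2}$ ($P{\left(F,N \right)} = F F N + 5 = N F^{2} + 5 = 5 + N F^{2}$)
$\left(14 + \left(42 - -7\right)\right) \left(-107\right) + P{\left(194,77 \right)} = \left(14 + \left(42 - -7\right)\right) \left(-107\right) + \left(5 + 77 \cdot 194^{2}\right) = \left(14 + \left(42 + 7\right)\right) \left(-107\right) + \left(5 + 77 \cdot 37636\right) = \left(14 + 49\right) \left(-107\right) + \left(5 + 2897972\right) = 63 \left(-107\right) + 2897977 = -6741 + 2897977 = 2891236$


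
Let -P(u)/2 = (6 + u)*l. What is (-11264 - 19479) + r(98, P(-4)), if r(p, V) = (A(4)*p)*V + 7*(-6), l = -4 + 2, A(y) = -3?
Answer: -33137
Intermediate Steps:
l = -2
P(u) = 24 + 4*u (P(u) = -2*(6 + u)*(-2) = -2*(-12 - 2*u) = 24 + 4*u)
r(p, V) = -42 - 3*V*p (r(p, V) = (-3*p)*V + 7*(-6) = -3*V*p - 42 = -42 - 3*V*p)
(-11264 - 19479) + r(98, P(-4)) = (-11264 - 19479) + (-42 - 3*(24 + 4*(-4))*98) = -30743 + (-42 - 3*(24 - 16)*98) = -30743 + (-42 - 3*8*98) = -30743 + (-42 - 2352) = -30743 - 2394 = -33137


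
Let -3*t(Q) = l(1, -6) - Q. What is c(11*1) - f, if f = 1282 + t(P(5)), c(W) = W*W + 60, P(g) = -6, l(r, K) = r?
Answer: -3296/3 ≈ -1098.7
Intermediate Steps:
t(Q) = -1/3 + Q/3 (t(Q) = -(1 - Q)/3 = -1/3 + Q/3)
c(W) = 60 + W**2 (c(W) = W**2 + 60 = 60 + W**2)
f = 3839/3 (f = 1282 + (-1/3 + (1/3)*(-6)) = 1282 + (-1/3 - 2) = 1282 - 7/3 = 3839/3 ≈ 1279.7)
c(11*1) - f = (60 + (11*1)**2) - 1*3839/3 = (60 + 11**2) - 3839/3 = (60 + 121) - 3839/3 = 181 - 3839/3 = -3296/3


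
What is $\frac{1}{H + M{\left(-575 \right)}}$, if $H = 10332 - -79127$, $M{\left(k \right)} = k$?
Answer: $\frac{1}{88884} \approx 1.1251 \cdot 10^{-5}$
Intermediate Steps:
$H = 89459$ ($H = 10332 + 79127 = 89459$)
$\frac{1}{H + M{\left(-575 \right)}} = \frac{1}{89459 - 575} = \frac{1}{88884}$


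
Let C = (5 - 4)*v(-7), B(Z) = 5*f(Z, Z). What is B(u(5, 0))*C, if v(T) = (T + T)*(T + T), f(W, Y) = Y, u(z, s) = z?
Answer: 4900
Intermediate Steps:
v(T) = 4*T² (v(T) = (2*T)*(2*T) = 4*T²)
B(Z) = 5*Z
C = 196 (C = (5 - 4)*(4*(-7)²) = 1*(4*49) = 1*196 = 196)
B(u(5, 0))*C = (5*5)*196 = 25*196 = 4900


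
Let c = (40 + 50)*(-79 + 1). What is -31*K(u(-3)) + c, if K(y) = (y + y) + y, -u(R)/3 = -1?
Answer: -7299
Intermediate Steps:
u(R) = 3 (u(R) = -3*(-1) = 3)
K(y) = 3*y (K(y) = 2*y + y = 3*y)
c = -7020 (c = 90*(-78) = -7020)
-31*K(u(-3)) + c = -93*3 - 7020 = -31*9 - 7020 = -279 - 7020 = -7299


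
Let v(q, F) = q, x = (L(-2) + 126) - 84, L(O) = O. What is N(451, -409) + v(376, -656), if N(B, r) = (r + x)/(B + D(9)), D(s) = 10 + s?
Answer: 176351/470 ≈ 375.21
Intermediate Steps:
x = 40 (x = (-2 + 126) - 84 = 124 - 84 = 40)
N(B, r) = (40 + r)/(19 + B) (N(B, r) = (r + 40)/(B + (10 + 9)) = (40 + r)/(B + 19) = (40 + r)/(19 + B))
N(451, -409) + v(376, -656) = (40 - 409)/(19 + 451) + 376 = -369/470 + 376 = 176351/470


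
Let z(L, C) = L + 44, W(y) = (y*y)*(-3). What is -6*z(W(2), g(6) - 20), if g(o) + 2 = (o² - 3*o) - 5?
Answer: -192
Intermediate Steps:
g(o) = -7 + o² - 3*o (g(o) = -2 + ((o² - 3*o) - 5) = -2 + (-5 + o² - 3*o) = -7 + o² - 3*o)
W(y) = -3*y² (W(y) = y²*(-3) = -3*y²)
z(L, C) = 44 + L
-6*z(W(2), g(6) - 20) = -6*(44 - 3*2²) = -6*(44 - 3*4) = -6*(44 - 12) = -6*32 = -192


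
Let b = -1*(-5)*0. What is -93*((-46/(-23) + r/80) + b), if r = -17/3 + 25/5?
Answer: -7409/40 ≈ -185.23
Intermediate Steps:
r = -⅔ (r = -17*⅓ + 25*(⅕) = -17/3 + 5 = -⅔ ≈ -0.66667)
b = 0 (b = 5*0 = 0)
-93*((-46/(-23) + r/80) + b) = -93*((-46/(-23) - ⅔/80) + 0) = -93*((-46*(-1/23) - ⅔*1/80) + 0) = -93*((2 - 1/120) + 0) = -93*(239/120 + 0) = -93*239/120 = -7409/40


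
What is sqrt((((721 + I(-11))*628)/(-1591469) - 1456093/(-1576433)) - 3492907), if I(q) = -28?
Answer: I*sqrt(181697509010637239800158814898)/228076750007 ≈ 1868.9*I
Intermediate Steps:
sqrt((((721 + I(-11))*628)/(-1591469) - 1456093/(-1576433)) - 3492907) = sqrt((((721 - 28)*628)/(-1591469) - 1456093/(-1576433)) - 3492907) = sqrt(((693*628)*(-1/1591469) - 1456093*(-1/1576433)) - 3492907) = sqrt((435204*(-1/1591469) + 1456093/1576433) - 3492907) = sqrt((-39564/144679 + 1456093/1576433) - 3492907) = sqrt(148296083935/228076750007 - 3492907) = sqrt(-796650728340616414/228076750007) = I*sqrt(181697509010637239800158814898)/228076750007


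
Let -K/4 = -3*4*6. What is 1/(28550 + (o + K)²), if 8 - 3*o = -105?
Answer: 9/1211479 ≈ 7.4289e-6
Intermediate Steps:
o = 113/3 (o = 8/3 - ⅓*(-105) = 8/3 + 35 = 113/3 ≈ 37.667)
K = 288 (K = -4*(-3*4)*6 = -(-48)*6 = -4*(-72) = 288)
1/(28550 + (o + K)²) = 1/(28550 + (113/3 + 288)²) = 1/(28550 + (977/3)²) = 1/(28550 + 954529/9) = 1/(1211479/9) = 9/1211479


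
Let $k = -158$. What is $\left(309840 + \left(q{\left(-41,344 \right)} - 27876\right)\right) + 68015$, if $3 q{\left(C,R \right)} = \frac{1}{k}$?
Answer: $\frac{165890045}{474} \approx 3.4998 \cdot 10^{5}$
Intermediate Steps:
$q{\left(C,R \right)} = - \frac{1}{474}$ ($q{\left(C,R \right)} = \frac{1}{3 \left(-158\right)} = \frac{1}{3} \left(- \frac{1}{158}\right) = - \frac{1}{474}$)
$\left(309840 + \left(q{\left(-41,344 \right)} - 27876\right)\right) + 68015 = \left(309840 - \frac{13213225}{474}\right) + 68015 = \frac{133650935}{474} + 68015 = \frac{165890045}{474}$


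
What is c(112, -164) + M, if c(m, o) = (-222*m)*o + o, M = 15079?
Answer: 4092611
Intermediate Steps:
c(m, o) = o - 222*m*o (c(m, o) = -222*m*o + o = o - 222*m*o)
c(112, -164) + M = -164*(1 - 222*112) + 15079 = -164*(1 - 24864) + 15079 = -164*(-24863) + 15079 = 4077532 + 15079 = 4092611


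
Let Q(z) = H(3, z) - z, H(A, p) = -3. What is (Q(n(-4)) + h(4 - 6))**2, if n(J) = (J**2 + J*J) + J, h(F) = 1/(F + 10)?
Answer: 61009/64 ≈ 953.27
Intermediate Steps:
h(F) = 1/(10 + F)
n(J) = J + 2*J**2 (n(J) = (J**2 + J**2) + J = 2*J**2 + J = J + 2*J**2)
Q(z) = -3 - z
(Q(n(-4)) + h(4 - 6))**2 = ((-3 - (-4)*(1 + 2*(-4))) + 1/(10 + (4 - 6)))**2 = ((-3 - (-4)*(1 - 8)) + 1/(10 - 2))**2 = ((-3 - (-4)*(-7)) + 1/8)**2 = ((-3 - 1*28) + 1/8)**2 = ((-3 - 28) + 1/8)**2 = (-31 + 1/8)**2 = (-247/8)**2 = 61009/64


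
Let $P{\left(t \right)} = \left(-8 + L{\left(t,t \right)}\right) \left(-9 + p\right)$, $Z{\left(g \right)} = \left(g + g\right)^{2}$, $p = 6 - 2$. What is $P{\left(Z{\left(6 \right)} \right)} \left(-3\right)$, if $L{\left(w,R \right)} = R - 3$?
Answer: $1995$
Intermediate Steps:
$p = 4$
$Z{\left(g \right)} = 4 g^{2}$ ($Z{\left(g \right)} = \left(2 g\right)^{2} = 4 g^{2}$)
$L{\left(w,R \right)} = -3 + R$
$P{\left(t \right)} = 55 - 5 t$ ($P{\left(t \right)} = \left(-8 + \left(-3 + t\right)\right) \left(-9 + 4\right) = \left(-11 + t\right) \left(-5\right) = 55 - 5 t$)
$P{\left(Z{\left(6 \right)} \right)} \left(-3\right) = \left(55 - 5 \cdot 4 \cdot 6^{2}\right) \left(-3\right) = \left(55 - 5 \cdot 4 \cdot 36\right) \left(-3\right) = \left(55 - 720\right) \left(-3\right) = \left(-665\right) \left(-3\right) = 1995$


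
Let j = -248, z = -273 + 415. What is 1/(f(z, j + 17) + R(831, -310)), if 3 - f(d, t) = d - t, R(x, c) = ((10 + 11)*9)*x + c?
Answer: 1/156379 ≈ 6.3947e-6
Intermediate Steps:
z = 142
R(x, c) = c + 189*x (R(x, c) = (21*9)*x + c = 189*x + c = c + 189*x)
f(d, t) = 3 + t - d (f(d, t) = 3 - (d - t) = 3 + (t - d) = 3 + t - d)
1/(f(z, j + 17) + R(831, -310)) = 1/((3 + (-248 + 17) - 1*142) + (-310 + 189*831)) = 1/((3 - 231 - 142) + (-310 + 157059)) = 1/(-370 + 156749) = 1/156379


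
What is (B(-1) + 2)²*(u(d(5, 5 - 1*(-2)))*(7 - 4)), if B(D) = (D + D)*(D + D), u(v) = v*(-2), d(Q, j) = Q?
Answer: -1080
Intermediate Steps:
u(v) = -2*v
B(D) = 4*D² (B(D) = (2*D)*(2*D) = 4*D²)
(B(-1) + 2)²*(u(d(5, 5 - 1*(-2)))*(7 - 4)) = (4*(-1)² + 2)²*((-2*5)*(7 - 4)) = (4*1 + 2)²*(-10*3) = (4 + 2)²*(-30) = 6²*(-30) = 36*(-30) = -1080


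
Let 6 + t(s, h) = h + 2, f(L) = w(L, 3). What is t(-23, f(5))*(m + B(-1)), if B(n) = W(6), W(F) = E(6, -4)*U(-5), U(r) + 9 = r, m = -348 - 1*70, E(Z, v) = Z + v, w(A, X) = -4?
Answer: 3568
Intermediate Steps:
f(L) = -4
t(s, h) = -4 + h (t(s, h) = -6 + (h + 2) = -6 + (2 + h) = -4 + h)
m = -418 (m = -348 - 70 = -418)
U(r) = -9 + r
W(F) = -28 (W(F) = (6 - 4)*(-9 - 5) = 2*(-14) = -28)
B(n) = -28
t(-23, f(5))*(m + B(-1)) = (-4 - 4)*(-418 - 28) = -8*(-446) = 3568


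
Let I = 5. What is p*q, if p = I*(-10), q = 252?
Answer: -12600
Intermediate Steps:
p = -50 (p = 5*(-10) = -50)
p*q = -50*252 = -12600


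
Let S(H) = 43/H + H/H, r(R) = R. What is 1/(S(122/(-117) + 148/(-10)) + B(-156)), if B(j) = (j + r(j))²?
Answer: 9268/902168305 ≈ 1.0273e-5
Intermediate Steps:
S(H) = 1 + 43/H (S(H) = 43/H + 1 = 1 + 43/H)
B(j) = 4*j² (B(j) = (j + j)² = (2*j)² = 4*j²)
1/(S(122/(-117) + 148/(-10)) + B(-156)) = 1/((43 + (122/(-117) + 148/(-10)))/(122/(-117) + 148/(-10)) + 4*(-156)²) = 1/((43 + (122*(-1/117) + 148*(-⅒)))/(122*(-1/117) + 148*(-⅒)) + 4*24336) = 1/((43 + (-122/117 - 74/5))/(-122/117 - 74/5) + 97344) = 1/((43 - 9268/585)/(-9268/585) + 97344) = 1/(-585/9268*15887/585 + 97344) = 1/(-15887/9268 + 97344) = 1/(902168305/9268) = 9268/902168305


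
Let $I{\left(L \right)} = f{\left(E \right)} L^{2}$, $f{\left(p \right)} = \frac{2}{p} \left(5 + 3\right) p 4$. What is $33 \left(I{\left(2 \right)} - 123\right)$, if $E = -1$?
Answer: $4389$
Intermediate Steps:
$f{\left(p \right)} = 64$ ($f{\left(p \right)} = \frac{2}{p} 8 p 4 = \frac{16}{p} p 4 = 16 \cdot 4 = 64$)
$I{\left(L \right)} = 64 L^{2}$
$33 \left(I{\left(2 \right)} - 123\right) = 33 \left(64 \cdot 2^{2} - 123\right) = 33 \left(64 \cdot 4 - 123\right) = 33 \left(256 - 123\right) = 33 \cdot 133 = 4389$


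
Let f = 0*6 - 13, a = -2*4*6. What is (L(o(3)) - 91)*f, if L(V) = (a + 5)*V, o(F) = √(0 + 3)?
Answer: 1183 + 559*√3 ≈ 2151.2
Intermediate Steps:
a = -48 (a = -8*6 = -48)
o(F) = √3
L(V) = -43*V (L(V) = (-48 + 5)*V = -43*V)
f = -13 (f = 0 - 13 = -13)
(L(o(3)) - 91)*f = (-43*√3 - 91)*(-13) = (-91 - 43*√3)*(-13) = 1183 + 559*√3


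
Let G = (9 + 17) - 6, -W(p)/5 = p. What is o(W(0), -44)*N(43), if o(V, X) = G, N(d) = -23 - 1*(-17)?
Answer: -120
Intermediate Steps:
W(p) = -5*p
N(d) = -6 (N(d) = -23 + 17 = -6)
G = 20 (G = 26 - 6 = 20)
o(V, X) = 20
o(W(0), -44)*N(43) = 20*(-6) = -120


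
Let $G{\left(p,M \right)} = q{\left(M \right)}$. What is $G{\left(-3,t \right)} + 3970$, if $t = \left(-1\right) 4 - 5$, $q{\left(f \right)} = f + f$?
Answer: $3952$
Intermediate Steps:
$q{\left(f \right)} = 2 f$
$t = -9$ ($t = -4 - 5 = -9$)
$G{\left(p,M \right)} = 2 M$
$G{\left(-3,t \right)} + 3970 = 2 \left(-9\right) + 3970 = -18 + 3970 = 3952$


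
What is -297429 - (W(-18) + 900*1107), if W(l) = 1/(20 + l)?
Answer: -2587459/2 ≈ -1.2937e+6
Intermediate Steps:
-297429 - (W(-18) + 900*1107) = -297429 - (1/(20 - 18) + 900*1107) = -297429 - (1/2 + 996300) = -297429 - (½ + 996300) = -297429 - 1*1992601/2 = -297429 - 1992601/2 = -2587459/2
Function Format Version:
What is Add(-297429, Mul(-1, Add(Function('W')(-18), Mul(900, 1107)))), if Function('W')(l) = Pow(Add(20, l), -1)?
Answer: Rational(-2587459, 2) ≈ -1.2937e+6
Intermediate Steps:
Add(-297429, Mul(-1, Add(Function('W')(-18), Mul(900, 1107)))) = Add(-297429, Mul(-1, Add(Pow(Add(20, -18), -1), Mul(900, 1107)))) = Add(-297429, Mul(-1, Add(Pow(2, -1), 996300))) = Add(-297429, Mul(-1, Add(Rational(1, 2), 996300))) = Add(-297429, Mul(-1, Rational(1992601, 2))) = Add(-297429, Rational(-1992601, 2)) = Rational(-2587459, 2)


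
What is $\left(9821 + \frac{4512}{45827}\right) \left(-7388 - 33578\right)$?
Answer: $- \frac{18437628208714}{45827} \approx -4.0233 \cdot 10^{8}$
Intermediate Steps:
$\left(9821 + \frac{4512}{45827}\right) \left(-7388 - 33578\right) = \left(9821 + 4512 \cdot \frac{1}{45827}\right) \left(-40966\right) = \left(9821 + \frac{4512}{45827}\right) \left(-40966\right) = \frac{450071479}{45827} \left(-40966\right) = - \frac{18437628208714}{45827}$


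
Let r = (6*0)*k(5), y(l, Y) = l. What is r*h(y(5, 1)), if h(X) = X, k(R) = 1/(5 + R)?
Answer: 0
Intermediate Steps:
r = 0 (r = (6*0)/(5 + 5) = 0/10 = 0*(1/10) = 0)
r*h(y(5, 1)) = 0*5 = 0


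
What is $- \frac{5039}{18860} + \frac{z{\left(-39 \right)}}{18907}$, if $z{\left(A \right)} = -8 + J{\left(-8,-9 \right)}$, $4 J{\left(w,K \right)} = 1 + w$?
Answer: $- \frac{47728129}{178293010} \approx -0.26769$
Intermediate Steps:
$J{\left(w,K \right)} = \frac{1}{4} + \frac{w}{4}$ ($J{\left(w,K \right)} = \frac{1 + w}{4} = \frac{1}{4} + \frac{w}{4}$)
$z{\left(A \right)} = - \frac{39}{4}$ ($z{\left(A \right)} = -8 + \left(\frac{1}{4} + \frac{1}{4} \left(-8\right)\right) = -8 + \left(\frac{1}{4} - 2\right) = -8 - \frac{7}{4} = - \frac{39}{4}$)
$- \frac{5039}{18860} + \frac{z{\left(-39 \right)}}{18907} = - \frac{5039}{18860} - \frac{39}{4 \cdot 18907} = \left(-5039\right) \frac{1}{18860} - \frac{39}{75628} = - \frac{5039}{18860} - \frac{39}{75628} = - \frac{47728129}{178293010}$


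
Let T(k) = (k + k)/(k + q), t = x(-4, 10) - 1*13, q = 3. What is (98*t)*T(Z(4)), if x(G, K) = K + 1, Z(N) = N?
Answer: -224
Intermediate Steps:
x(G, K) = 1 + K
t = -2 (t = (1 + 10) - 1*13 = 11 - 13 = -2)
T(k) = 2*k/(3 + k) (T(k) = (k + k)/(k + 3) = (2*k)/(3 + k) = 2*k/(3 + k))
(98*t)*T(Z(4)) = (98*(-2))*(2*4/(3 + 4)) = -392*4/7 = -196*8/7 = -224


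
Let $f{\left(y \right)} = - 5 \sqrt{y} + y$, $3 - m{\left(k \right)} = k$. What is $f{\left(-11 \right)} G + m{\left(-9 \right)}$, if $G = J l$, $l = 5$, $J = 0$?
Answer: $12$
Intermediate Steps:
$m{\left(k \right)} = 3 - k$
$G = 0$ ($G = 0 \cdot 5 = 0$)
$f{\left(y \right)} = y - 5 \sqrt{y}$
$f{\left(-11 \right)} G + m{\left(-9 \right)} = \left(-11 - 5 \sqrt{-11}\right) 0 + \left(3 - -9\right) = \left(-11 - 5 i \sqrt{11}\right) 0 + \left(3 + 9\right) = \left(-11 - 5 i \sqrt{11}\right) 0 + 12 = 0 + 12 = 12$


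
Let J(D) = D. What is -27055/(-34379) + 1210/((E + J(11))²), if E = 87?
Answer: 150717405/165087958 ≈ 0.91295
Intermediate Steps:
-27055/(-34379) + 1210/((E + J(11))²) = -27055/(-34379) + 1210/((87 + 11)²) = -27055*(-1/34379) + 1210/(98²) = 27055/34379 + 1210/9604 = 27055/34379 + 1210*(1/9604) = 27055/34379 + 605/4802 = 150717405/165087958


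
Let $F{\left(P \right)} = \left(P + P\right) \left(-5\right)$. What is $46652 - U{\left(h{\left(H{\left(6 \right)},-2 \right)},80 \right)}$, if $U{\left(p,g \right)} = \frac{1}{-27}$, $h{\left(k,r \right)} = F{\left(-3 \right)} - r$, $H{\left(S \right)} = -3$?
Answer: $\frac{1259605}{27} \approx 46652.0$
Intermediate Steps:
$F{\left(P \right)} = - 10 P$ ($F{\left(P \right)} = 2 P \left(-5\right) = - 10 P$)
$h{\left(k,r \right)} = 30 - r$ ($h{\left(k,r \right)} = \left(-10\right) \left(-3\right) - r = 30 - r$)
$U{\left(p,g \right)} = - \frac{1}{27}$
$46652 - U{\left(h{\left(H{\left(6 \right)},-2 \right)},80 \right)} = 46652 - - \frac{1}{27} = 46652 + \frac{1}{27} = \frac{1259605}{27}$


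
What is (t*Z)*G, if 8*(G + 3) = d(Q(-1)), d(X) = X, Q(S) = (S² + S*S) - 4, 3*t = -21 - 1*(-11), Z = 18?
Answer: 195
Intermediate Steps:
t = -10/3 (t = (-21 - 1*(-11))/3 = (-21 + 11)/3 = (⅓)*(-10) = -10/3 ≈ -3.3333)
Q(S) = -4 + 2*S² (Q(S) = (S² + S²) - 4 = 2*S² - 4 = -4 + 2*S²)
G = -13/4 (G = -3 + (-4 + 2*(-1)²)/8 = -3 + (-4 + 2*1)/8 = -3 + (-4 + 2)/8 = -3 + (⅛)*(-2) = -3 - ¼ = -13/4 ≈ -3.2500)
(t*Z)*G = -10/3*18*(-13/4) = -60*(-13/4) = 195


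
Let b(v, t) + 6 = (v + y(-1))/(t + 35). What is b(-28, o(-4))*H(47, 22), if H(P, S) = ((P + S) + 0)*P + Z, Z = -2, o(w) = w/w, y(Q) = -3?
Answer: -800527/36 ≈ -22237.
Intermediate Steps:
o(w) = 1
b(v, t) = -6 + (-3 + v)/(35 + t) (b(v, t) = -6 + (v - 3)/(t + 35) = -6 + (-3 + v)/(35 + t))
H(P, S) = -2 + P*(P + S) (H(P, S) = ((P + S) + 0)*P - 2 = (P + S)*P - 2 = P*(P + S) - 2 = -2 + P*(P + S))
b(-28, o(-4))*H(47, 22) = ((-213 - 28 - 6*1)/(35 + 1))*(-2 + 47² + 47*22) = ((-213 - 28 - 6)/36)*(-2 + 2209 + 1034) = ((1/36)*(-247))*3241 = -247/36*3241 = -800527/36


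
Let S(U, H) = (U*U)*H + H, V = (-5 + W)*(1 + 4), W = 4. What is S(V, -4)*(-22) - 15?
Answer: 2273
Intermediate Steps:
V = -5 (V = (-5 + 4)*(1 + 4) = -1*5 = -5)
S(U, H) = H + H*U² (S(U, H) = U²*H + H = H*U² + H = H + H*U²)
S(V, -4)*(-22) - 15 = -4*(1 + (-5)²)*(-22) - 15 = -4*(1 + 25)*(-22) - 15 = -4*26*(-22) - 15 = -104*(-22) - 15 = 2288 - 15 = 2273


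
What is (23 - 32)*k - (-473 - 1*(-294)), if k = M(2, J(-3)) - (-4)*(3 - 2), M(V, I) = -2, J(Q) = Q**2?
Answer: 161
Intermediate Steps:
k = 2 (k = -2 - (-4)*(3 - 2) = -2 - (-4) = -2 - 1*(-4) = -2 + 4 = 2)
(23 - 32)*k - (-473 - 1*(-294)) = (23 - 32)*2 - (-473 - 1*(-294)) = -9*2 - (-473 + 294) = -18 - 1*(-179) = -18 + 179 = 161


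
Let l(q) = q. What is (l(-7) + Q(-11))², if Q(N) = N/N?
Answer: 36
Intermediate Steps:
Q(N) = 1
(l(-7) + Q(-11))² = (-7 + 1)² = (-6)² = 36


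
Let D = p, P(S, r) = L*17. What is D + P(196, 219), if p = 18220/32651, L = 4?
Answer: 2238488/32651 ≈ 68.558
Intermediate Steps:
P(S, r) = 68 (P(S, r) = 4*17 = 68)
p = 18220/32651 (p = 18220*(1/32651) = 18220/32651 ≈ 0.55802)
D = 18220/32651 ≈ 0.55802
D + P(196, 219) = 18220/32651 + 68 = 2238488/32651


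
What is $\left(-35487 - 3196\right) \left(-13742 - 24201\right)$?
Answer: $1467749069$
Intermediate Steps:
$\left(-35487 - 3196\right) \left(-13742 - 24201\right) = \left(-35487 - 3196\right) \left(-37943\right) = \left(-38683\right) \left(-37943\right) = 1467749069$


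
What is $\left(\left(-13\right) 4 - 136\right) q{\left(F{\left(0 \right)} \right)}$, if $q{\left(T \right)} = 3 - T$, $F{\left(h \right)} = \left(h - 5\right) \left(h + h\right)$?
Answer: $-564$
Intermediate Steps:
$F{\left(h \right)} = 2 h \left(-5 + h\right)$ ($F{\left(h \right)} = \left(-5 + h\right) 2 h = 2 h \left(-5 + h\right)$)
$\left(\left(-13\right) 4 - 136\right) q{\left(F{\left(0 \right)} \right)} = \left(\left(-13\right) 4 - 136\right) \left(3 - 2 \cdot 0 \left(-5 + 0\right)\right) = \left(-52 - 136\right) \left(3 - 2 \cdot 0 \left(-5\right)\right) = - 188 \left(3 - 0\right) = - 188 \left(3 + 0\right) = \left(-188\right) 3 = -564$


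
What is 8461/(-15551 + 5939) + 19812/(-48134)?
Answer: -298847359/231332004 ≈ -1.2919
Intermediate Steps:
8461/(-15551 + 5939) + 19812/(-48134) = 8461/(-9612) + 19812*(-1/48134) = 8461*(-1/9612) - 9906/24067 = -8461/9612 - 9906/24067 = -298847359/231332004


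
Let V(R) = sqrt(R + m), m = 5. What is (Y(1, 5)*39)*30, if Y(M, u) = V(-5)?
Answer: 0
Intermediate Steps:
V(R) = sqrt(5 + R) (V(R) = sqrt(R + 5) = sqrt(5 + R))
Y(M, u) = 0 (Y(M, u) = sqrt(5 - 5) = sqrt(0) = 0)
(Y(1, 5)*39)*30 = (0*39)*30 = 0*30 = 0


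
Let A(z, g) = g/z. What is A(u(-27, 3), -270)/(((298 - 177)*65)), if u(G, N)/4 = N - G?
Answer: -9/31460 ≈ -0.00028608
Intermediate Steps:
u(G, N) = -4*G + 4*N (u(G, N) = 4*(N - G) = -4*G + 4*N)
A(u(-27, 3), -270)/(((298 - 177)*65)) = (-270/(-4*(-27) + 4*3))/(((298 - 177)*65)) = (-270/(108 + 12))/((121*65)) = -270/120/7865 = -270*1/120*(1/7865) = -9/4*1/7865 = -9/31460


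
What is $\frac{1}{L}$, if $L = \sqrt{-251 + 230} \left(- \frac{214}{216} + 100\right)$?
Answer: $- \frac{36 i \sqrt{21}}{74851} \approx - 0.002204 i$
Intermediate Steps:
$L = \frac{10693 i \sqrt{21}}{108}$ ($L = \sqrt{-21} \left(\left(-214\right) \frac{1}{216} + 100\right) = i \sqrt{21} \left(- \frac{107}{108} + 100\right) = i \sqrt{21} \cdot \frac{10693}{108} = \frac{10693 i \sqrt{21}}{108} \approx 453.72 i$)
$\frac{1}{L} = \frac{1}{\frac{10693}{108} i \sqrt{21}} = - \frac{36 i \sqrt{21}}{74851}$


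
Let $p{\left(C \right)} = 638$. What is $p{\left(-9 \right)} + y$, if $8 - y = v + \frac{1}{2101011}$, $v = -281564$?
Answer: $\frac{592926314309}{2101011} \approx 2.8221 \cdot 10^{5}$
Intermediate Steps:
$y = \frac{591585869291}{2101011}$ ($y = 8 - \left(-281564 + \frac{1}{2101011}\right) = 8 - - \frac{591569061203}{2101011} = 8 + \frac{591569061203}{2101011} = \frac{591585869291}{2101011} \approx 2.8157 \cdot 10^{5}$)
$p{\left(-9 \right)} + y = 638 + \frac{591585869291}{2101011} = \frac{592926314309}{2101011}$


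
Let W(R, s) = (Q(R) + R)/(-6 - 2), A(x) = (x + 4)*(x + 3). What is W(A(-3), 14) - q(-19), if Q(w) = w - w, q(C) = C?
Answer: 19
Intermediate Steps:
A(x) = (3 + x)*(4 + x) (A(x) = (4 + x)*(3 + x) = (3 + x)*(4 + x))
Q(w) = 0
W(R, s) = -R/8 (W(R, s) = (0 + R)/(-6 - 2) = R/(-8) = R*(-⅛) = -R/8)
W(A(-3), 14) - q(-19) = -(12 + (-3)² + 7*(-3))/8 - 1*(-19) = -(12 + 9 - 21)/8 + 19 = -⅛*0 + 19 = 0 + 19 = 19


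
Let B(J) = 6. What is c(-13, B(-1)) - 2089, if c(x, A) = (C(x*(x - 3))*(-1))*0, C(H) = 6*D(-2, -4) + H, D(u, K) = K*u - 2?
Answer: -2089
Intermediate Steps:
D(u, K) = -2 + K*u
C(H) = 36 + H (C(H) = 6*(-2 - 4*(-2)) + H = 6*(-2 + 8) + H = 6*6 + H = 36 + H)
c(x, A) = 0 (c(x, A) = ((36 + x*(x - 3))*(-1))*0 = ((36 + x*(-3 + x))*(-1))*0 = (-36 - x*(-3 + x))*0 = 0)
c(-13, B(-1)) - 2089 = 0 - 2089 = -2089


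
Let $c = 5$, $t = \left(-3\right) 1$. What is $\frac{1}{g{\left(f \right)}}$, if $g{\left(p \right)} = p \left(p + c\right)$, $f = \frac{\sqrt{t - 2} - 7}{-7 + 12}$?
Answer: $- \frac{25 i}{11 \sqrt{5} + 131 i} \approx -0.18434 - 0.034612 i$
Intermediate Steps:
$t = -3$
$f = - \frac{7}{5} + \frac{i \sqrt{5}}{5}$ ($f = \frac{\sqrt{-3 - 2} - 7}{-7 + 12} = \frac{\sqrt{-5} - 7}{5} = \left(i \sqrt{5} - 7\right) \frac{1}{5} = \left(-7 + i \sqrt{5}\right) \frac{1}{5} = - \frac{7}{5} + \frac{i \sqrt{5}}{5} \approx -1.4 + 0.44721 i$)
$g{\left(p \right)} = p \left(5 + p\right)$ ($g{\left(p \right)} = p \left(p + 5\right) = p \left(5 + p\right)$)
$\frac{1}{g{\left(f \right)}} = \frac{1}{\left(- \frac{7}{5} + \frac{i \sqrt{5}}{5}\right) \left(5 - \left(\frac{7}{5} - \frac{i \sqrt{5}}{5}\right)\right)} = \frac{1}{\left(- \frac{7}{5} + \frac{i \sqrt{5}}{5}\right) \left(\frac{18}{5} + \frac{i \sqrt{5}}{5}\right)}$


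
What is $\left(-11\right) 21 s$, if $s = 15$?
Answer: $-3465$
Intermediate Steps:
$\left(-11\right) 21 s = \left(-11\right) 21 \cdot 15 = \left(-231\right) 15 = -3465$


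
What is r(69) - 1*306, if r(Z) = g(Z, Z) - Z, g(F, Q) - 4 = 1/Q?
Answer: -25598/69 ≈ -370.99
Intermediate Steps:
g(F, Q) = 4 + 1/Q
r(Z) = 4 + 1/Z - Z (r(Z) = (4 + 1/Z) - Z = 4 + 1/Z - Z)
r(69) - 1*306 = (4 + 1/69 - 1*69) - 1*306 = (4 + 1/69 - 69) - 306 = -4484/69 - 306 = -25598/69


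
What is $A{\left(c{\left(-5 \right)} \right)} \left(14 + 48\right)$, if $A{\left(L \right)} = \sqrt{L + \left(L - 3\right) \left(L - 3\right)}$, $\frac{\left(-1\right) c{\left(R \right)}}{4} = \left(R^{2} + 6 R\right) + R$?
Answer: $62 \sqrt{1409} \approx 2327.3$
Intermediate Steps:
$c{\left(R \right)} = - 28 R - 4 R^{2}$ ($c{\left(R \right)} = - 4 \left(\left(R^{2} + 6 R\right) + R\right) = - 4 \left(R^{2} + 7 R\right) = - 28 R - 4 R^{2}$)
$A{\left(L \right)} = \sqrt{L + \left(-3 + L\right)^{2}}$ ($A{\left(L \right)} = \sqrt{L + \left(-3 + L\right) \left(-3 + L\right)} = \sqrt{L + \left(-3 + L\right)^{2}}$)
$A{\left(c{\left(-5 \right)} \right)} \left(14 + 48\right) = \sqrt{\left(-4\right) \left(-5\right) \left(7 - 5\right) + \left(-3 - - 20 \left(7 - 5\right)\right)^{2}} \left(14 + 48\right) = \sqrt{\left(-4\right) \left(-5\right) 2 + \left(-3 - \left(-20\right) 2\right)^{2}} \cdot 62 = \sqrt{40 + \left(-3 + 40\right)^{2}} \cdot 62 = \sqrt{40 + 37^{2}} \cdot 62 = \sqrt{40 + 1369} \cdot 62 = \sqrt{1409} \cdot 62 = 62 \sqrt{1409}$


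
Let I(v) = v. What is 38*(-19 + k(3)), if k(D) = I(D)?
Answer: -608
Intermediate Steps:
k(D) = D
38*(-19 + k(3)) = 38*(-19 + 3) = 38*(-16) = -608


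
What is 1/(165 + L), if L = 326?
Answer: 1/491 ≈ 0.0020367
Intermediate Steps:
1/(165 + L) = 1/(165 + 326) = 1/491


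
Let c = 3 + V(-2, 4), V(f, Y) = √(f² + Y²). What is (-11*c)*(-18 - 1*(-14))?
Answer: 132 + 88*√5 ≈ 328.77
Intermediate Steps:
V(f, Y) = √(Y² + f²)
c = 3 + 2*√5 (c = 3 + √(4² + (-2)²) = 3 + √(16 + 4) = 3 + √20 = 3 + 2*√5 ≈ 7.4721)
(-11*c)*(-18 - 1*(-14)) = (-11*(3 + 2*√5))*(-18 - 1*(-14)) = (-33 - 22*√5)*(-18 + 14) = (-33 - 22*√5)*(-4) = 132 + 88*√5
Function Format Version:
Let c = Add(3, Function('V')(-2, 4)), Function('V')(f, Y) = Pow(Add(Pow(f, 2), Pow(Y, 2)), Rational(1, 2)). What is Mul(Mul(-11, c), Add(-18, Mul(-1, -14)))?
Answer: Add(132, Mul(88, Pow(5, Rational(1, 2)))) ≈ 328.77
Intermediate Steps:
Function('V')(f, Y) = Pow(Add(Pow(Y, 2), Pow(f, 2)), Rational(1, 2))
c = Add(3, Mul(2, Pow(5, Rational(1, 2)))) (c = Add(3, Pow(Add(Pow(4, 2), Pow(-2, 2)), Rational(1, 2))) = Add(3, Pow(Add(16, 4), Rational(1, 2))) = Add(3, Pow(20, Rational(1, 2))) = Add(3, Mul(2, Pow(5, Rational(1, 2)))) ≈ 7.4721)
Mul(Mul(-11, c), Add(-18, Mul(-1, -14))) = Mul(Mul(-11, Add(3, Mul(2, Pow(5, Rational(1, 2))))), Add(-18, Mul(-1, -14))) = Mul(Add(-33, Mul(-22, Pow(5, Rational(1, 2)))), Add(-18, 14)) = Mul(Add(-33, Mul(-22, Pow(5, Rational(1, 2)))), -4) = Add(132, Mul(88, Pow(5, Rational(1, 2))))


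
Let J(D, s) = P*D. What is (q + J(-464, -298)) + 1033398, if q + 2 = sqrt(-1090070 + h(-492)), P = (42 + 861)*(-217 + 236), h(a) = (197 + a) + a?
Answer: -6927452 + I*sqrt(1090857) ≈ -6.9275e+6 + 1044.4*I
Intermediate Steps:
h(a) = 197 + 2*a
P = 17157 (P = 903*19 = 17157)
q = -2 + I*sqrt(1090857) (q = -2 + sqrt(-1090070 + (197 + 2*(-492))) = -2 + sqrt(-1090070 + (197 - 984)) = -2 + sqrt(-1090070 - 787) = -2 + sqrt(-1090857) = -2 + I*sqrt(1090857) ≈ -2.0 + 1044.4*I)
J(D, s) = 17157*D
(q + J(-464, -298)) + 1033398 = ((-2 + I*sqrt(1090857)) + 17157*(-464)) + 1033398 = ((-2 + I*sqrt(1090857)) - 7960848) + 1033398 = (-7960850 + I*sqrt(1090857)) + 1033398 = -6927452 + I*sqrt(1090857)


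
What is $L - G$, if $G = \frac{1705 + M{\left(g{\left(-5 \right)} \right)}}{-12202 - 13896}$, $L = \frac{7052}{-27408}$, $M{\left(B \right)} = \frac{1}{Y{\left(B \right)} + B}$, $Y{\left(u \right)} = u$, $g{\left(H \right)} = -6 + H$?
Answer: $- \frac{47201585}{245882307} \approx -0.19197$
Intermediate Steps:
$M{\left(B \right)} = \frac{1}{2 B}$ ($M{\left(B \right)} = \frac{1}{B + B} = \frac{1}{2 B}$)
$L = - \frac{1763}{6852}$ ($L = 7052 \left(- \frac{1}{27408}\right) = - \frac{1763}{6852} \approx -0.2573$)
$G = - \frac{37509}{574156}$ ($G = \frac{1705 + \frac{1}{2 \left(-6 - 5\right)}}{-12202 - 13896} = \frac{1705 + \frac{1}{2 \left(-11\right)}}{-26098} = \left(1705 + \frac{1}{2} \left(- \frac{1}{11}\right)\right) \left(- \frac{1}{26098}\right) = \left(1705 - \frac{1}{22}\right) \left(- \frac{1}{26098}\right) = \frac{37509}{22} \left(- \frac{1}{26098}\right) = - \frac{37509}{574156} \approx -0.065329$)
$L - G = - \frac{1763}{6852} - - \frac{37509}{574156} = - \frac{1763}{6852} + \frac{37509}{574156} = - \frac{47201585}{245882307}$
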